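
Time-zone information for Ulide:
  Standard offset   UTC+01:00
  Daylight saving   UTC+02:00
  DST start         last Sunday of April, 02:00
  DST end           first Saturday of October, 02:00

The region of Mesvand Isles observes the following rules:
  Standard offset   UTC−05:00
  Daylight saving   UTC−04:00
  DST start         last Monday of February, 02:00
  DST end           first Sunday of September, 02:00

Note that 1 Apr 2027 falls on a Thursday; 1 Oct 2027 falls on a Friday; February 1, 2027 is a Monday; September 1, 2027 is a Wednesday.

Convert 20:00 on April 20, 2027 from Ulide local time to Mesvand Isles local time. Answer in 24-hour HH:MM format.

15:00

1 April 2027 is a Thursday, so Sundays fall on 4, 11, 18, 25; the last is April 25.
1 October 2027 is a Friday, so the first Saturday is October 2.
April 20, 2027 does not fall between 25 April and 2 October, so daylight saving is not in effect and Ulide is at UTC+01:00.
20:00 Ulide − 1h = 19:00 UTC.
1 February 2027 is a Monday, so Mondays fall on 1, 8, 15, 22; the last is February 22.
1 September 2027 is a Wednesday, so the first Sunday is September 5.
At the standard offset (UTC−05:00), 19:00 UTC − 5h = 14:00 Mesvand Isles standard time.
The standard-time date in Mesvand Isles, April 20, 2027, falls between 22 February and 5 September, so daylight saving is in effect and Mesvand Isles is at UTC−04:00.
19:00 UTC − 4h = 15:00 Mesvand Isles.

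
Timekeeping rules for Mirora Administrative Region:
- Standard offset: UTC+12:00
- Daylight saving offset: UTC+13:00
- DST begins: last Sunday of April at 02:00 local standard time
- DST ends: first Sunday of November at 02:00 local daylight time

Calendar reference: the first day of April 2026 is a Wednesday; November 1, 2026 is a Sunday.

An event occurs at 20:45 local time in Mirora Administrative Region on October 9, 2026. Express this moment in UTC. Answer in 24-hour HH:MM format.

07:45

1 April 2026 is a Wednesday, so Sundays fall on 5, 12, 19, 26; the last is April 26.
1 November 2026 is a Sunday, so the first Sunday is November 1.
Daylight saving runs 26 April – 1 November; October 9, 2026 is inside that window, so Mirora Administrative Region is at UTC+13:00.
20:45 local − 13h = 07:45 UTC.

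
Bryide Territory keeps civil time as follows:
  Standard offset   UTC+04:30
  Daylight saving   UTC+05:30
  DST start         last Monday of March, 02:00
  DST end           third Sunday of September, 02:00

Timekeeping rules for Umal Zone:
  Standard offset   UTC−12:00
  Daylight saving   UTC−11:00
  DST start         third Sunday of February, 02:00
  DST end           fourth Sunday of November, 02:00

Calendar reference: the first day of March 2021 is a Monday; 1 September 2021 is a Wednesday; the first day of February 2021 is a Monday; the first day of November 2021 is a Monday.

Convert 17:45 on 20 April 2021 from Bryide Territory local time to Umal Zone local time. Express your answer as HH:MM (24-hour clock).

01:15

1 March 2021 is a Monday, so Mondays fall on 1, 8, 15, 22, 29; the last is March 29.
1 September 2021 is a Wednesday, so the first Sunday is September 5 and the third is September 19.
Daylight saving runs 29 March – 19 September; 20 April 2021 is inside that window, so Bryide Territory is at UTC+05:30.
17:45 Bryide Territory − 5h30m = 12:15 UTC.
1 February 2021 is a Monday, so the first Sunday is February 7 and the third is February 21.
1 November 2021 is a Monday, so the first Sunday is November 7 and the fourth is November 28.
At the standard offset (UTC−12:00), 12:15 UTC − 12h = 00:15 Umal Zone standard time.
Daylight saving runs 21 February – 28 November; the standard-time date in Umal Zone, 20 April 2021, is inside that window, so Umal Zone is at UTC−11:00.
12:15 UTC − 11h = 01:15 Umal Zone.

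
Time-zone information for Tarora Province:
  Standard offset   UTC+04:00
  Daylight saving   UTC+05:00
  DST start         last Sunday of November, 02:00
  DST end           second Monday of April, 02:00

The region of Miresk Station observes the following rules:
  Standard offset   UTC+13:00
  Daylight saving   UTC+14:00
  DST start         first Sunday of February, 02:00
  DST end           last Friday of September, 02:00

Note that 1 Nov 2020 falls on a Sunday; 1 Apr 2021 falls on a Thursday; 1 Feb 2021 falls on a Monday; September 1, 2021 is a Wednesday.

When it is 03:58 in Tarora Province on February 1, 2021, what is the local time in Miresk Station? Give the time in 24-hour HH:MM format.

11:58

1 November 2020 is a Sunday, so Sundays fall on 1, 8, 15, 22, 29; the last is November 29.
1 April 2021 is a Thursday, so the first Monday is April 5 and the second is April 12.
February 1, 2021 lies within the daylight-saving period (29 November 2020 – 12 April 2021), so Tarora Province is on daylight time, UTC+05:00.
03:58 Tarora Province − 5h = 22:58 UTC (rolling into the previous day, 31 January 2021).
1 February 2021 is a Monday, so the first Sunday is February 7.
1 September 2021 is a Wednesday, so Fridays fall on 3, 10, 17, 24; the last is September 24.
At the standard offset (UTC+13:00), 22:58 UTC + 13h = 11:58 Miresk Station standard time (rolling into the next day, 1 February 2021).
The standard-time date in Miresk Station, February 1, 2021, does not fall between 7 February and 24 September, so daylight saving is not in effect and Miresk Station is at UTC+13:00.
22:58 UTC + 13h = 11:58 Miresk Station (rolling into the next day, 1 February 2021).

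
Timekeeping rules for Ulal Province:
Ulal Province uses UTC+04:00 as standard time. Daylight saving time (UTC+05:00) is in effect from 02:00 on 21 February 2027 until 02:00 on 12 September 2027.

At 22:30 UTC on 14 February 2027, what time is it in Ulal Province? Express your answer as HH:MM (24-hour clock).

02:30

At the standard offset (UTC+04:00), 22:30 UTC + 4h = 02:30 Ulal Province standard time (rolling into the next day, 15 February 2027).
The standard-time date in Ulal Province, 15 February 2027, is outside the daylight-saving period (21 February – 12 September), so Ulal Province is on standard time, UTC+04:00.
22:30 UTC + 4h = 02:30 local (rolling into the next day, 15 February 2027).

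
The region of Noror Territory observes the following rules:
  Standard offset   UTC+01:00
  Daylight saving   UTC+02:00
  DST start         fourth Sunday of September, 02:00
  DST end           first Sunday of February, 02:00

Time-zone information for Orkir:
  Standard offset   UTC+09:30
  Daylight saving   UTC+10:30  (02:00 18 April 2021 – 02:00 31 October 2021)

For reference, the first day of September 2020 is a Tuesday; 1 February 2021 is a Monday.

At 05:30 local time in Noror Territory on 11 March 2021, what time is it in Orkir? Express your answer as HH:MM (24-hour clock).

1 September 2020 is a Tuesday, so the first Sunday is September 6 and the fourth is September 27.
1 February 2021 is a Monday, so the first Sunday is February 7.
11 March 2021 does not fall between 27 September 2020 and 7 February 2021, so daylight saving is not in effect and Noror Territory is at UTC+01:00.
05:30 Noror Territory − 1h = 04:30 UTC.
At the standard offset (UTC+09:30), 04:30 UTC + 9h30m = 14:00 Orkir standard time.
The standard-time date in Orkir, 11 March 2021, is outside the daylight-saving period (18 April – 31 October), so Orkir is on standard time, UTC+09:30.
04:30 UTC + 9h30m = 14:00 Orkir.

14:00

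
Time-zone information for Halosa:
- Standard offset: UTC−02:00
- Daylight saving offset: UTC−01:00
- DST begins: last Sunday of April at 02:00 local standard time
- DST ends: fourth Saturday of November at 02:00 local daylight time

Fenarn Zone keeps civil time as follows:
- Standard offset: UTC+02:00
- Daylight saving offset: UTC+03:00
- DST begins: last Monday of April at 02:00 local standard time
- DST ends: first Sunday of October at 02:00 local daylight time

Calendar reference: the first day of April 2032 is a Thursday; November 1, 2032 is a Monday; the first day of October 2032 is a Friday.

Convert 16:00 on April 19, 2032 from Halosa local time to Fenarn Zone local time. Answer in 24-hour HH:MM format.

20:00

1 April 2032 is a Thursday, so Sundays fall on 4, 11, 18, 25; the last is April 25.
1 November 2032 is a Monday, so the first Saturday is November 6 and the fourth is November 27.
Daylight saving runs 25 April – 27 November; April 19, 2032 is outside that window, so Halosa is on standard time at UTC−02:00.
16:00 Halosa + 2h = 18:00 UTC.
1 April 2032 is a Thursday, so Mondays fall on 5, 12, 19, 26; the last is April 26.
1 October 2032 is a Friday, so the first Sunday is October 3.
At the standard offset (UTC+02:00), 18:00 UTC + 2h = 20:00 Fenarn Zone standard time.
The standard-time date in Fenarn Zone, April 19, 2032, is outside the daylight-saving period (26 April – 3 October), so Fenarn Zone is on standard time, UTC+02:00.
18:00 UTC + 2h = 20:00 Fenarn Zone.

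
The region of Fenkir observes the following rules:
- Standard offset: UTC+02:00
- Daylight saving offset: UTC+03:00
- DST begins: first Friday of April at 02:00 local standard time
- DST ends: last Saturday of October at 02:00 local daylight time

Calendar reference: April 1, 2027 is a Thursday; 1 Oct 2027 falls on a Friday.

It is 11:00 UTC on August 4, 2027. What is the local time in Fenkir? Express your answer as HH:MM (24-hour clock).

14:00

1 April 2027 is a Thursday, so the first Friday is April 2.
1 October 2027 is a Friday, so Saturdays fall on 2, 9, 16, 23, 30; the last is October 30.
At the standard offset (UTC+02:00), 11:00 UTC + 2h = 13:00 Fenkir standard time.
The standard-time date in Fenkir, August 4, 2027, falls between 2 April and 30 October, so daylight saving is in effect and Fenkir is at UTC+03:00.
11:00 UTC + 3h = 14:00 local.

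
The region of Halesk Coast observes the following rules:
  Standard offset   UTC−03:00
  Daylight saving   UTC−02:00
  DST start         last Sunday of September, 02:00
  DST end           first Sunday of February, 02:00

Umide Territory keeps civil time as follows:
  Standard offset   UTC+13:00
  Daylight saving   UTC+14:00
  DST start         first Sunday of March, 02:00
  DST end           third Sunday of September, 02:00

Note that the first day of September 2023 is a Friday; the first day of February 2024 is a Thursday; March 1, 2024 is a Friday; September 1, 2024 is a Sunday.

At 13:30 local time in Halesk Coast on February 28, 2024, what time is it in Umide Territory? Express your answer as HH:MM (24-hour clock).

05:30

1 September 2023 is a Friday, so Sundays fall on 3, 10, 17, 24; the last is September 24.
1 February 2024 is a Thursday, so the first Sunday is February 4.
February 28, 2024 does not fall between 24 September 2023 and 4 February 2024, so daylight saving is not in effect and Halesk Coast is at UTC−03:00.
13:30 Halesk Coast + 3h = 16:30 UTC.
1 March 2024 is a Friday, so the first Sunday is March 3.
1 September 2024 is a Sunday, so the first Sunday is September 1 and the third is September 15.
At the standard offset (UTC+13:00), 16:30 UTC + 13h = 05:30 Umide Territory standard time (rolling into the next day, 29 February 2024).
Daylight saving runs 3 March – 15 September; the standard-time date in Umide Territory, February 29, 2024, is outside that window, so Umide Territory is on standard time at UTC+13:00.
16:30 UTC + 13h = 05:30 Umide Territory (rolling into the next day, 29 February 2024).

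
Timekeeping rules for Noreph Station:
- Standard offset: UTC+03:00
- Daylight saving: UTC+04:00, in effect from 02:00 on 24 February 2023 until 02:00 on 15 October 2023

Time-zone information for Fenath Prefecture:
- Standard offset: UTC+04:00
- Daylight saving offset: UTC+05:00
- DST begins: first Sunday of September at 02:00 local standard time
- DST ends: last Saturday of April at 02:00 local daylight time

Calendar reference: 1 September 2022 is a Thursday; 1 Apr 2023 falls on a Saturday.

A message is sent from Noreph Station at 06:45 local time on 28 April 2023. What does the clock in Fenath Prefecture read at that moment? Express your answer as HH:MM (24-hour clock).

28 April 2023 lies within the daylight-saving period (24 February – 15 October), so Noreph Station is on daylight time, UTC+04:00.
06:45 Noreph Station − 4h = 02:45 UTC.
1 September 2022 is a Thursday, so the first Sunday is September 4.
1 April 2023 is a Saturday, so Saturdays fall on 1, 8, 15, 22, 29; the last is April 29.
At the standard offset (UTC+04:00), 02:45 UTC + 4h = 06:45 Fenath Prefecture standard time.
The standard-time date in Fenath Prefecture, 28 April 2023, lies within the daylight-saving period (4 September 2022 – 29 April 2023), so Fenath Prefecture is on daylight time, UTC+05:00.
02:45 UTC + 5h = 07:45 Fenath Prefecture.

07:45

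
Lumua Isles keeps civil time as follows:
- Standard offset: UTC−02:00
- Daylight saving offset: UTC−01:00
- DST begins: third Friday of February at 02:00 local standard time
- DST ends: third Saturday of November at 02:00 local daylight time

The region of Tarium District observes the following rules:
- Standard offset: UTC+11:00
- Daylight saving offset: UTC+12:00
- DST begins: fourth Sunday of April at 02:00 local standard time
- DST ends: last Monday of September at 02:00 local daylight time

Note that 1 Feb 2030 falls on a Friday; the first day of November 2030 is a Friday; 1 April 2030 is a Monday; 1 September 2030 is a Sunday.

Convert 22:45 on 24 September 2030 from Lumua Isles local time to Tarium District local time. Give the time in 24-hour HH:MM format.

11:45

1 February 2030 is a Friday, so the first Friday is February 1 and the third is February 15.
1 November 2030 is a Friday, so the first Saturday is November 2 and the third is November 16.
Daylight saving runs 15 February – 16 November; 24 September 2030 is inside that window, so Lumua Isles is at UTC−01:00.
22:45 Lumua Isles + 1h = 23:45 UTC.
1 April 2030 is a Monday, so the first Sunday is April 7 and the fourth is April 28.
1 September 2030 is a Sunday, so Mondays fall on 2, 9, 16, 23, 30; the last is September 30.
At the standard offset (UTC+11:00), 23:45 UTC + 11h = 10:45 Tarium District standard time (rolling into the next day, 25 September 2030).
The standard-time date in Tarium District, 25 September 2030, falls between 28 April and 30 September, so daylight saving is in effect and Tarium District is at UTC+12:00.
23:45 UTC + 12h = 11:45 Tarium District (rolling into the next day, 25 September 2030).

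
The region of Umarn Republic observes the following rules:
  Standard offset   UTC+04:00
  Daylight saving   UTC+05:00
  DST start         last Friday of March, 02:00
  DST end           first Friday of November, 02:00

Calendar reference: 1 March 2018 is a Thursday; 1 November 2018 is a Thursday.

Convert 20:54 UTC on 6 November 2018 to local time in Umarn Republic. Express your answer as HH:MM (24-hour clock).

1 March 2018 is a Thursday, so Fridays fall on 2, 9, 16, 23, 30; the last is March 30.
1 November 2018 is a Thursday, so the first Friday is November 2.
At the standard offset (UTC+04:00), 20:54 UTC + 4h = 00:54 Umarn Republic standard time (rolling into the next day, 7 November 2018).
Daylight saving runs 30 March – 2 November; the standard-time date in Umarn Republic, 7 November 2018, is outside that window, so Umarn Republic is on standard time at UTC+04:00.
20:54 UTC + 4h = 00:54 local (rolling into the next day, 7 November 2018).

00:54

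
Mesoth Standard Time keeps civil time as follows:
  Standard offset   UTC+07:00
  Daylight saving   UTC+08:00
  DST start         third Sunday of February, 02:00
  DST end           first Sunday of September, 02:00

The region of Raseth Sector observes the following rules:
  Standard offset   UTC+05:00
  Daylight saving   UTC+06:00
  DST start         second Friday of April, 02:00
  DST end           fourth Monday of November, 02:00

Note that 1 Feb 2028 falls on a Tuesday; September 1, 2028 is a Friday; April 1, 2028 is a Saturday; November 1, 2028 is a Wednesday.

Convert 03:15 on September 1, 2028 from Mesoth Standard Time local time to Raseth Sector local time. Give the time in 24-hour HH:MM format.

01:15

1 February 2028 is a Tuesday, so the first Sunday is February 6 and the third is February 20.
1 September 2028 is a Friday, so the first Sunday is September 3.
September 1, 2028 lies within the daylight-saving period (20 February – 3 September), so Mesoth Standard Time is on daylight time, UTC+08:00.
03:15 Mesoth Standard Time − 8h = 19:15 UTC (rolling into the previous day, 31 August 2028).
1 April 2028 is a Saturday, so the first Friday is April 7 and the second is April 14.
1 November 2028 is a Wednesday, so the first Monday is November 6 and the fourth is November 27.
At the standard offset (UTC+05:00), 19:15 UTC + 5h = 00:15 Raseth Sector standard time (rolling into the next day, 1 September 2028).
The standard-time date in Raseth Sector, September 1, 2028, falls between 14 April and 27 November, so daylight saving is in effect and Raseth Sector is at UTC+06:00.
19:15 UTC + 6h = 01:15 Raseth Sector (rolling into the next day, 1 September 2028).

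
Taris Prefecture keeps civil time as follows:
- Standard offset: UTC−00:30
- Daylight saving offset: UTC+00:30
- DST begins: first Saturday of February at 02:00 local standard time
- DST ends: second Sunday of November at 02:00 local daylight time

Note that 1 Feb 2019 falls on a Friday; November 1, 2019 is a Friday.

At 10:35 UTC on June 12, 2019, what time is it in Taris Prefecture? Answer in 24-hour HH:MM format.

11:05

1 February 2019 is a Friday, so the first Saturday is February 2.
1 November 2019 is a Friday, so the first Sunday is November 3 and the second is November 10.
At the standard offset (UTC−00:30), 10:35 UTC − 0h30m = 10:05 Taris Prefecture standard time.
Daylight saving runs 2 February – 10 November; the standard-time date in Taris Prefecture, June 12, 2019, is inside that window, so Taris Prefecture is at UTC+00:30.
10:35 UTC + 0h30m = 11:05 local.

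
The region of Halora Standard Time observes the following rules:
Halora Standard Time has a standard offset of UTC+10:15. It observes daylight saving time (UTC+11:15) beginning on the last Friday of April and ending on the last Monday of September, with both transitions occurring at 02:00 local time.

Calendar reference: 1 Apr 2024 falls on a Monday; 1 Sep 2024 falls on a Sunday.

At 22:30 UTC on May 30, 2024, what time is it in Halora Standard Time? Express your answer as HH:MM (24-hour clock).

09:45

1 April 2024 is a Monday, so Fridays fall on 5, 12, 19, 26; the last is April 26.
1 September 2024 is a Sunday, so Mondays fall on 2, 9, 16, 23, 30; the last is September 30.
At the standard offset (UTC+10:15), 22:30 UTC + 10h15m = 08:45 Halora Standard Time standard time (rolling into the next day, 31 May 2024).
The standard-time date in Halora Standard Time, May 31, 2024, lies within the daylight-saving period (26 April – 30 September), so Halora Standard Time is on daylight time, UTC+11:15.
22:30 UTC + 11h15m = 09:45 local (rolling into the next day, 31 May 2024).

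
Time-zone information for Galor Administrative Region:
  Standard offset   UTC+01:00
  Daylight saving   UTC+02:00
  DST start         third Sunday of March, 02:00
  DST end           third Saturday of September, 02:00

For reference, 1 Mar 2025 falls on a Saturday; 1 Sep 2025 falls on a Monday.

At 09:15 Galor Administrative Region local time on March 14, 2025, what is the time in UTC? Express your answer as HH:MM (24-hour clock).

08:15

1 March 2025 is a Saturday, so the first Sunday is March 2 and the third is March 16.
1 September 2025 is a Monday, so the first Saturday is September 6 and the third is September 20.
March 14, 2025 does not fall between 16 March and 20 September, so daylight saving is not in effect and Galor Administrative Region is at UTC+01:00.
09:15 local − 1h = 08:15 UTC.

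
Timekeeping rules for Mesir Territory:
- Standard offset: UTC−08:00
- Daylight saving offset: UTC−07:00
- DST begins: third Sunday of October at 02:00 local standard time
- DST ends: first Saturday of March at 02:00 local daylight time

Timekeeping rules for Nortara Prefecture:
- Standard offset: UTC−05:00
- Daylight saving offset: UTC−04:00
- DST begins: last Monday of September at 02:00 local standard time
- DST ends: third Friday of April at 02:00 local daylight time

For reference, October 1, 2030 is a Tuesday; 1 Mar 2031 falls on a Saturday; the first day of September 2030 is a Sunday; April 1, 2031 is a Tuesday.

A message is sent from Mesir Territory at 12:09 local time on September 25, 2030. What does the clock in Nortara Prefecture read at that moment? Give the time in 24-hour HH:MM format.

1 October 2030 is a Tuesday, so the first Sunday is October 6 and the third is October 20.
1 March 2031 is a Saturday, so the first Saturday is March 1.
September 25, 2030 is outside the daylight-saving period (20 October 2030 – 1 March 2031), so Mesir Territory is on standard time, UTC−08:00.
12:09 Mesir Territory + 8h = 20:09 UTC.
1 September 2030 is a Sunday, so Mondays fall on 2, 9, 16, 23, 30; the last is September 30.
1 April 2031 is a Tuesday, so the first Friday is April 4 and the third is April 18.
At the standard offset (UTC−05:00), 20:09 UTC − 5h = 15:09 Nortara Prefecture standard time.
The standard-time date in Nortara Prefecture, September 25, 2030, does not fall between 30 September 2030 and 18 April 2031, so daylight saving is not in effect and Nortara Prefecture is at UTC−05:00.
20:09 UTC − 5h = 15:09 Nortara Prefecture.

15:09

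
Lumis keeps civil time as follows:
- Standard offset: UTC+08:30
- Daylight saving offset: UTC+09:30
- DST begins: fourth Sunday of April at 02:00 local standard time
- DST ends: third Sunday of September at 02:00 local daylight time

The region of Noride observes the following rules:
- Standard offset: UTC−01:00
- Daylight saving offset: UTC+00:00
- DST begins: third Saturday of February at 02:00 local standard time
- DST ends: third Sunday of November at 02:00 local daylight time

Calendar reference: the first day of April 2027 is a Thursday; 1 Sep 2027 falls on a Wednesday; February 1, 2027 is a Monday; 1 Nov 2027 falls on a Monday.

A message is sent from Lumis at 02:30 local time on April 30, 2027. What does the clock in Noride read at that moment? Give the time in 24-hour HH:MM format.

17:00

1 April 2027 is a Thursday, so the first Sunday is April 4 and the fourth is April 25.
1 September 2027 is a Wednesday, so the first Sunday is September 5 and the third is September 19.
Daylight saving runs 25 April – 19 September; April 30, 2027 is inside that window, so Lumis is at UTC+09:30.
02:30 Lumis − 9h30m = 17:00 UTC (rolling into the previous day, 29 April 2027).
1 February 2027 is a Monday, so the first Saturday is February 6 and the third is February 20.
1 November 2027 is a Monday, so the first Sunday is November 7 and the third is November 21.
At the standard offset (UTC−01:00), 17:00 UTC − 1h = 16:00 Noride standard time.
The standard-time date in Noride, April 29, 2027, falls between 20 February and 21 November, so daylight saving is in effect and Noride is at UTC+00:00.
17:00 UTC + 0h = 17:00 Noride.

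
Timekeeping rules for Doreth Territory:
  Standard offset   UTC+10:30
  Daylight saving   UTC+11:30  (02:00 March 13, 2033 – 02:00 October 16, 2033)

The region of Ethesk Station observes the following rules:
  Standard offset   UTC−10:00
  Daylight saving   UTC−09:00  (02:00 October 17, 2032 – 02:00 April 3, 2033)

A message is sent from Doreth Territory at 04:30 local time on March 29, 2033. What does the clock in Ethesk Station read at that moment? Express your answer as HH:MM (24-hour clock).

Daylight saving runs 13 March – 16 October; March 29, 2033 is inside that window, so Doreth Territory is at UTC+11:30.
04:30 Doreth Territory − 11h30m = 17:00 UTC (rolling into the previous day, 28 March 2033).
At the standard offset (UTC−10:00), 17:00 UTC − 10h = 07:00 Ethesk Station standard time.
Daylight saving runs 17 October 2032 – 3 April 2033; the standard-time date in Ethesk Station, March 28, 2033, is inside that window, so Ethesk Station is at UTC−09:00.
17:00 UTC − 9h = 08:00 Ethesk Station.

08:00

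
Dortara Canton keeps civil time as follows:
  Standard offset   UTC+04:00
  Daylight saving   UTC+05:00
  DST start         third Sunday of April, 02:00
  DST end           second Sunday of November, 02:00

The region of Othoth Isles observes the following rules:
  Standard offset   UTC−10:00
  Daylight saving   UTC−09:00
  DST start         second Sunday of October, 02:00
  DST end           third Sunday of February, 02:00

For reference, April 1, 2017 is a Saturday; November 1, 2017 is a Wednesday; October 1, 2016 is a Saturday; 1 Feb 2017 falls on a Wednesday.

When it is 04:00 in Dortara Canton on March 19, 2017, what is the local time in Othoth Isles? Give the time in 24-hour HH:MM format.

14:00

1 April 2017 is a Saturday, so the first Sunday is April 2 and the third is April 16.
1 November 2017 is a Wednesday, so the first Sunday is November 5 and the second is November 12.
March 19, 2017 is outside the daylight-saving period (16 April – 12 November), so Dortara Canton is on standard time, UTC+04:00.
04:00 Dortara Canton − 4h = 00:00 UTC.
1 October 2016 is a Saturday, so the first Sunday is October 2 and the second is October 9.
1 February 2017 is a Wednesday, so the first Sunday is February 5 and the third is February 19.
At the standard offset (UTC−10:00), 00:00 UTC − 10h = 14:00 Othoth Isles standard time (rolling into the previous day, 18 March 2017).
The standard-time date in Othoth Isles, March 18, 2017, is outside the daylight-saving period (9 October 2016 – 19 February 2017), so Othoth Isles is on standard time, UTC−10:00.
00:00 UTC − 10h = 14:00 Othoth Isles (rolling into the previous day, 18 March 2017).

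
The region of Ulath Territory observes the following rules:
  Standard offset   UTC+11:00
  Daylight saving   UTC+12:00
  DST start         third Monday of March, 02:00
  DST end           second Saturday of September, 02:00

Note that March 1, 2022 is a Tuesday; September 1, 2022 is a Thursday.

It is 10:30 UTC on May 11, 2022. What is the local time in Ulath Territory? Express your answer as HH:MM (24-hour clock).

22:30

1 March 2022 is a Tuesday, so the first Monday is March 7 and the third is March 21.
1 September 2022 is a Thursday, so the first Saturday is September 3 and the second is September 10.
At the standard offset (UTC+11:00), 10:30 UTC + 11h = 21:30 Ulath Territory standard time.
Daylight saving runs 21 March – 10 September; the standard-time date in Ulath Territory, May 11, 2022, is inside that window, so Ulath Territory is at UTC+12:00.
10:30 UTC + 12h = 22:30 local.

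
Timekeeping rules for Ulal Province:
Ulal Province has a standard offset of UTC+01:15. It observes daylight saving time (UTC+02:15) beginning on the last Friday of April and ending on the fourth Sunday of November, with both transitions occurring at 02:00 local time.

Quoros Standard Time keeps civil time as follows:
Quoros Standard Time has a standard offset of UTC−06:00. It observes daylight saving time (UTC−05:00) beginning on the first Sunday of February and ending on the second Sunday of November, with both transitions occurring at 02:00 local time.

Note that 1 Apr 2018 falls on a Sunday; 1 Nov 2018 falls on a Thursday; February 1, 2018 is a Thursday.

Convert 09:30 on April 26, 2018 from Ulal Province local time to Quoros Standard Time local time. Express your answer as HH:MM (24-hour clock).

03:15

1 April 2018 is a Sunday, so Fridays fall on 6, 13, 20, 27; the last is April 27.
1 November 2018 is a Thursday, so the first Sunday is November 4 and the fourth is November 25.
April 26, 2018 does not fall between 27 April and 25 November, so daylight saving is not in effect and Ulal Province is at UTC+01:15.
09:30 Ulal Province − 1h15m = 08:15 UTC.
1 February 2018 is a Thursday, so the first Sunday is February 4.
1 November 2018 is a Thursday, so the first Sunday is November 4 and the second is November 11.
At the standard offset (UTC−06:00), 08:15 UTC − 6h = 02:15 Quoros Standard Time standard time.
The standard-time date in Quoros Standard Time, April 26, 2018, lies within the daylight-saving period (4 February – 11 November), so Quoros Standard Time is on daylight time, UTC−05:00.
08:15 UTC − 5h = 03:15 Quoros Standard Time.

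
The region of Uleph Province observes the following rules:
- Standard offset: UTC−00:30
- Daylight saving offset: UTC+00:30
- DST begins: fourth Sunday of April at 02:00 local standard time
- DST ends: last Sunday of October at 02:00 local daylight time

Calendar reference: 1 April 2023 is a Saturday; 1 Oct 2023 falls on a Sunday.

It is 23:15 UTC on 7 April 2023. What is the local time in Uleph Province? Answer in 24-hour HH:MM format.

22:45

1 April 2023 is a Saturday, so the first Sunday is April 2 and the fourth is April 23.
1 October 2023 is a Sunday, so Sundays fall on 1, 8, 15, 22, 29; the last is October 29.
At the standard offset (UTC−00:30), 23:15 UTC − 0h30m = 22:45 Uleph Province standard time.
Daylight saving runs 23 April – 29 October; the standard-time date in Uleph Province, 7 April 2023, is outside that window, so Uleph Province is on standard time at UTC−00:30.
23:15 UTC − 0h30m = 22:45 local.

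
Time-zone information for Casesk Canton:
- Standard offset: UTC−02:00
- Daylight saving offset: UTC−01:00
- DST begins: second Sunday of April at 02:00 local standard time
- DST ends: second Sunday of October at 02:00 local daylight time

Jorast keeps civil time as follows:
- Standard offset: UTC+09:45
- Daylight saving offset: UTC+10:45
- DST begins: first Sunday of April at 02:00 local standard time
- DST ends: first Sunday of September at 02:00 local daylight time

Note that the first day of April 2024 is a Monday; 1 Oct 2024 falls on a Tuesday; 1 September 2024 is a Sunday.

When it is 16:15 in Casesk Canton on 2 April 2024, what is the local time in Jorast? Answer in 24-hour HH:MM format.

04:00

1 April 2024 is a Monday, so the first Sunday is April 7 and the second is April 14.
1 October 2024 is a Tuesday, so the first Sunday is October 6 and the second is October 13.
2 April 2024 is outside the daylight-saving period (14 April – 13 October), so Casesk Canton is on standard time, UTC−02:00.
16:15 Casesk Canton + 2h = 18:15 UTC.
1 April 2024 is a Monday, so the first Sunday is April 7.
1 September 2024 is a Sunday, so the first Sunday is September 1.
At the standard offset (UTC+09:45), 18:15 UTC + 9h45m = 04:00 Jorast standard time (rolling into the next day, 3 April 2024).
The standard-time date in Jorast, 3 April 2024, is outside the daylight-saving period (7 April – 1 September), so Jorast is on standard time, UTC+09:45.
18:15 UTC + 9h45m = 04:00 Jorast (rolling into the next day, 3 April 2024).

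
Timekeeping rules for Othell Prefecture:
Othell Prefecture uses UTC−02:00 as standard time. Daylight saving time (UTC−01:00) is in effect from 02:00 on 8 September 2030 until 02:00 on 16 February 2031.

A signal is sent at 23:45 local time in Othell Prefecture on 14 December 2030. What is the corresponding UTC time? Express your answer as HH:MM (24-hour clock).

00:45

14 December 2030 lies within the daylight-saving period (8 September 2030 – 16 February 2031), so Othell Prefecture is on daylight time, UTC−01:00.
23:45 local + 1h = 00:45 UTC (rolling into the next day, 15 December 2030).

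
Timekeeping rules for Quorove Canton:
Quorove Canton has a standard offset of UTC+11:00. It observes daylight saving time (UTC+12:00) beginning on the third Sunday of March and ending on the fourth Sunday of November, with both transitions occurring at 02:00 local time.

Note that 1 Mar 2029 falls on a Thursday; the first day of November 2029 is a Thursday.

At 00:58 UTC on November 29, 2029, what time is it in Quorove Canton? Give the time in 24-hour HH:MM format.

11:58

1 March 2029 is a Thursday, so the first Sunday is March 4 and the third is March 18.
1 November 2029 is a Thursday, so the first Sunday is November 4 and the fourth is November 25.
At the standard offset (UTC+11:00), 00:58 UTC + 11h = 11:58 Quorove Canton standard time.
Daylight saving runs 18 March – 25 November; the standard-time date in Quorove Canton, November 29, 2029, is outside that window, so Quorove Canton is on standard time at UTC+11:00.
00:58 UTC + 11h = 11:58 local.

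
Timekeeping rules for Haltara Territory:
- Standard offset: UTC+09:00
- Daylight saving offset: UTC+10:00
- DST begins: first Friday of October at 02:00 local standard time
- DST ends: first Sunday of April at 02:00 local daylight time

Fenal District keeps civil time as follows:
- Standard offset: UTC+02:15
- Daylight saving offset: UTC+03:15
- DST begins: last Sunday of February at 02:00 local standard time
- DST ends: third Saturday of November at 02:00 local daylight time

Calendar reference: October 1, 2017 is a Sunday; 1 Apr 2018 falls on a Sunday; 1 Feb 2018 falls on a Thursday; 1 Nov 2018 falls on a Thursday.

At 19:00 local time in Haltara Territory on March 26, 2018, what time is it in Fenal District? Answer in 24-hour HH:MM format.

1 October 2017 is a Sunday, so the first Friday is October 6.
1 April 2018 is a Sunday, so the first Sunday is April 1.
March 26, 2018 falls between 6 October 2017 and 1 April 2018, so daylight saving is in effect and Haltara Territory is at UTC+10:00.
19:00 Haltara Territory − 10h = 09:00 UTC.
1 February 2018 is a Thursday, so Sundays fall on 4, 11, 18, 25; the last is February 25.
1 November 2018 is a Thursday, so the first Saturday is November 3 and the third is November 17.
At the standard offset (UTC+02:15), 09:00 UTC + 2h15m = 11:15 Fenal District standard time.
The standard-time date in Fenal District, March 26, 2018, lies within the daylight-saving period (25 February – 17 November), so Fenal District is on daylight time, UTC+03:15.
09:00 UTC + 3h15m = 12:15 Fenal District.

12:15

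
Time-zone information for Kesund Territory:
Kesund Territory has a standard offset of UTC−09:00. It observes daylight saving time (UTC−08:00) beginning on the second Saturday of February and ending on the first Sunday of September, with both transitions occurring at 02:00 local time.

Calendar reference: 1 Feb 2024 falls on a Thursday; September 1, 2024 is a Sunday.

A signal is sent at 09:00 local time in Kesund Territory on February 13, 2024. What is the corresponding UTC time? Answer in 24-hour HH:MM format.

17:00

1 February 2024 is a Thursday, so the first Saturday is February 3 and the second is February 10.
1 September 2024 is a Sunday, so the first Sunday is September 1.
February 13, 2024 lies within the daylight-saving period (10 February – 1 September), so Kesund Territory is on daylight time, UTC−08:00.
09:00 local + 8h = 17:00 UTC.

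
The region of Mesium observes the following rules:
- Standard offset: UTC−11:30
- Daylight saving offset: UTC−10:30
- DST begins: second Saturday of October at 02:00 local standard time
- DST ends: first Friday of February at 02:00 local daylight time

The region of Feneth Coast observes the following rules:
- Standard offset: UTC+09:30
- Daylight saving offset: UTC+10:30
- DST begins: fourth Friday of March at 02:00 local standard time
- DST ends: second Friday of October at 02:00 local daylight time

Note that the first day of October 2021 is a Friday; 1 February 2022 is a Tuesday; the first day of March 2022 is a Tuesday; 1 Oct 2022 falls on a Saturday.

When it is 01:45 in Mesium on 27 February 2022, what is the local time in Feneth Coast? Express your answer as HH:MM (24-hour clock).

1 October 2021 is a Friday, so the first Saturday is October 2 and the second is October 9.
1 February 2022 is a Tuesday, so the first Friday is February 4.
27 February 2022 does not fall between 9 October 2021 and 4 February 2022, so daylight saving is not in effect and Mesium is at UTC−11:30.
01:45 Mesium + 11h30m = 13:15 UTC.
1 March 2022 is a Tuesday, so the first Friday is March 4 and the fourth is March 25.
1 October 2022 is a Saturday, so the first Friday is October 7 and the second is October 14.
At the standard offset (UTC+09:30), 13:15 UTC + 9h30m = 22:45 Feneth Coast standard time.
The standard-time date in Feneth Coast, 27 February 2022, is outside the daylight-saving period (25 March – 14 October), so Feneth Coast is on standard time, UTC+09:30.
13:15 UTC + 9h30m = 22:45 Feneth Coast.

22:45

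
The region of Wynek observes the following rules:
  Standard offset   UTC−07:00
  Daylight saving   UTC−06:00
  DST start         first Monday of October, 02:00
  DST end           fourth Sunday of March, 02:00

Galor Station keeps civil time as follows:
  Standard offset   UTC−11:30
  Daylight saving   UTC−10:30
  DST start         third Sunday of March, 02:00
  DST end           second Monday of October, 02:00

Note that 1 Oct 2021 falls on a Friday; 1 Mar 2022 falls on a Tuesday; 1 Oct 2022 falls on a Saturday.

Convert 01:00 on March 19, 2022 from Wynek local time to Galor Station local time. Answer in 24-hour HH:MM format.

1 October 2021 is a Friday, so the first Monday is October 4.
1 March 2022 is a Tuesday, so the first Sunday is March 6 and the fourth is March 27.
March 19, 2022 falls between 4 October 2021 and 27 March 2022, so daylight saving is in effect and Wynek is at UTC−06:00.
01:00 Wynek + 6h = 07:00 UTC.
1 March 2022 is a Tuesday, so the first Sunday is March 6 and the third is March 20.
1 October 2022 is a Saturday, so the first Monday is October 3 and the second is October 10.
At the standard offset (UTC−11:30), 07:00 UTC − 11h30m = 19:30 Galor Station standard time (rolling into the previous day, 18 March 2022).
Daylight saving runs 20 March – 10 October; the standard-time date in Galor Station, March 18, 2022, is outside that window, so Galor Station is on standard time at UTC−11:30.
07:00 UTC − 11h30m = 19:30 Galor Station (rolling into the previous day, 18 March 2022).

19:30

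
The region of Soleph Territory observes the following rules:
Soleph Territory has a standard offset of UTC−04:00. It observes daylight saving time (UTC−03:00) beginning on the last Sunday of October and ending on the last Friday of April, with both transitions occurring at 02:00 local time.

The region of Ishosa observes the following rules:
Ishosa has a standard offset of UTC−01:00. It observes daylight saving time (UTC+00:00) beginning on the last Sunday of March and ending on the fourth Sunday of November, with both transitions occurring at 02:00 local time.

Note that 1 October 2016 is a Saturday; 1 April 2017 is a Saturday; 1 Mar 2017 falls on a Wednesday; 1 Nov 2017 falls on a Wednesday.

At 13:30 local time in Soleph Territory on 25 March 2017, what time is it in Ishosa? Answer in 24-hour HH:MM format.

1 October 2016 is a Saturday, so Sundays fall on 2, 9, 16, 23, 30; the last is October 30.
1 April 2017 is a Saturday, so Fridays fall on 7, 14, 21, 28; the last is April 28.
25 March 2017 lies within the daylight-saving period (30 October 2016 – 28 April 2017), so Soleph Territory is on daylight time, UTC−03:00.
13:30 Soleph Territory + 3h = 16:30 UTC.
1 March 2017 is a Wednesday, so Sundays fall on 5, 12, 19, 26; the last is March 26.
1 November 2017 is a Wednesday, so the first Sunday is November 5 and the fourth is November 26.
At the standard offset (UTC−01:00), 16:30 UTC − 1h = 15:30 Ishosa standard time.
The standard-time date in Ishosa, 25 March 2017, is outside the daylight-saving period (26 March – 26 November), so Ishosa is on standard time, UTC−01:00.
16:30 UTC − 1h = 15:30 Ishosa.

15:30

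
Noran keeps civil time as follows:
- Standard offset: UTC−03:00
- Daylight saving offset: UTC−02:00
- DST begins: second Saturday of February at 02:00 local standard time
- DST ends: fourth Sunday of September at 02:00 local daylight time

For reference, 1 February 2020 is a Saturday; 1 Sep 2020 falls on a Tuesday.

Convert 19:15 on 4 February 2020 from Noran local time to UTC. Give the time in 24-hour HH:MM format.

1 February 2020 is a Saturday, so the first Saturday is February 1 and the second is February 8.
1 September 2020 is a Tuesday, so the first Sunday is September 6 and the fourth is September 27.
4 February 2020 is outside the daylight-saving period (8 February – 27 September), so Noran is on standard time, UTC−03:00.
19:15 local + 3h = 22:15 UTC.

22:15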